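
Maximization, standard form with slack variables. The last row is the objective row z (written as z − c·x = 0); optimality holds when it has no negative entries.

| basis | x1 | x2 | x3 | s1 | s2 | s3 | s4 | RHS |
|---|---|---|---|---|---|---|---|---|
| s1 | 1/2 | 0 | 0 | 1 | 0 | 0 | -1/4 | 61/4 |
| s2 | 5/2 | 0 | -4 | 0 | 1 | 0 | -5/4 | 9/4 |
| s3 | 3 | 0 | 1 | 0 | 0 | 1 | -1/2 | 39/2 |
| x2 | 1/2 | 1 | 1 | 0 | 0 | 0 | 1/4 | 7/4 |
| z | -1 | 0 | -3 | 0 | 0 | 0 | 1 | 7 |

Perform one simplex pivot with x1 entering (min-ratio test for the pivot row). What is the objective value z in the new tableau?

Ratio test on column x1 — row 1: (61/4)/(1/2) = 61/2; row 2: (9/4)/(5/2) = 9/10; row 3: (39/2)/3 = 13/2; row 4: (7/4)/(1/2) = 7/2. Minimum is 9/10 at row 2 (s2 leaves); pivot element 5/2.
Pivot on row 2; the z-row RHS becomes 7 − (-1)·(9/10) = 79/10.

79/10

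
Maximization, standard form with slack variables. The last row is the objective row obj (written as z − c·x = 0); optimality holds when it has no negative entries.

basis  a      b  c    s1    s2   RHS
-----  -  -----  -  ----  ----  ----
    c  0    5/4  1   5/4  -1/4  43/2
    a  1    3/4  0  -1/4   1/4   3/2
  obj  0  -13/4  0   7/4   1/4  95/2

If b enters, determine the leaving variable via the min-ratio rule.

Column b entries and ratios — c: (43/2)/(5/4) = 86/5; a: (3/2)/(3/4) = 2.
Smallest ratio is 2 in the row of a, so a leaves.

a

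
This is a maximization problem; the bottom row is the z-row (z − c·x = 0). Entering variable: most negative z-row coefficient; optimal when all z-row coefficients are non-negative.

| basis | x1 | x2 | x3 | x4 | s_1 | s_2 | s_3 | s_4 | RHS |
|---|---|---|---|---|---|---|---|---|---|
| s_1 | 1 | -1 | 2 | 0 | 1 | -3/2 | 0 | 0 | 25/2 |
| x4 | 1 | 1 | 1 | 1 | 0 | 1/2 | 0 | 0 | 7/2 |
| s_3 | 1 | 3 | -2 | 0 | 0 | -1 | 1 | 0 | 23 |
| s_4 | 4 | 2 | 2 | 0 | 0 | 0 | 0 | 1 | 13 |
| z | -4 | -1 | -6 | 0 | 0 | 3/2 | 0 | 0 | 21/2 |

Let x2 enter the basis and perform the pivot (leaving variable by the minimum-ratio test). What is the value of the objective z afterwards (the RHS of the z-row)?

Ratio test on column x2 — row 1: entry -1 ≤ 0; row 2: (7/2)/1 = 7/2; row 3: 23/3 = 23/3; row 4: 13/2 = 13/2. Minimum is 7/2 at row 2 (x4 leaves); pivot element 1.
Pivot on row 2; the z-row RHS becomes 21/2 − (-1)·(7/2) = 14.

14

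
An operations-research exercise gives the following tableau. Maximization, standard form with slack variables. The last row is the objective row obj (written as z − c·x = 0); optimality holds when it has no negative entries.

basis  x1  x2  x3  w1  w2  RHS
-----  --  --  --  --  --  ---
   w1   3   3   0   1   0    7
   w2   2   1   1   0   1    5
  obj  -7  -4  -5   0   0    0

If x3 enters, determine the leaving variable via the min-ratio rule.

Column x3 entries and ratios — w1: 0 ≤ 0, skip; w2: 5/1 = 5.
Smallest ratio is 5 in the row of w2, so w2 leaves.

w2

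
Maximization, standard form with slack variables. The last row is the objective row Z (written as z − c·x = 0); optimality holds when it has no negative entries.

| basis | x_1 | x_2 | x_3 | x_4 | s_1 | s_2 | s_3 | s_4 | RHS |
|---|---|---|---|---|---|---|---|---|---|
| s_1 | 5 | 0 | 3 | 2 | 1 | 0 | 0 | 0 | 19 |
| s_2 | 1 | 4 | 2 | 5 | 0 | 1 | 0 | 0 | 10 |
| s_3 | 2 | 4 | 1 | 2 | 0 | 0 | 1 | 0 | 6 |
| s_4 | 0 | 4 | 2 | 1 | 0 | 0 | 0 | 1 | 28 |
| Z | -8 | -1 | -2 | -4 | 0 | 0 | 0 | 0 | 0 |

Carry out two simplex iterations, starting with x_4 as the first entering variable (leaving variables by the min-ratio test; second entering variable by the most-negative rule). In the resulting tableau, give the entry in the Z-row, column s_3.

9/2

Ratio test on column x_4 — row 1: 19/2 = 19/2; row 2: 10/5 = 2; row 3: 6/2 = 3; row 4: 28/1 = 28. Minimum is 2 at row 2 (s_2 leaves); pivot element 5.
Divide row 2 by 5; eliminate column x_4 from the other rows.
Second iteration: most negative Z-row entry is -36/5 in column x_1, so x_1 enters.
Ratio test on column x_1 — row 1: 15/(23/5) = 75/23; row 2: 2/(1/5) = 10; row 3: 2/(8/5) = 5/4; row 4: entry -1/5 ≤ 0. Minimum is 5/4 at row 3 (s_3 leaves); pivot element 8/5.
Divide row 3 by 8/5; eliminate column x_1 from the other rows.
After both pivots, the entry at the Z-row, column s_3 is 9/2.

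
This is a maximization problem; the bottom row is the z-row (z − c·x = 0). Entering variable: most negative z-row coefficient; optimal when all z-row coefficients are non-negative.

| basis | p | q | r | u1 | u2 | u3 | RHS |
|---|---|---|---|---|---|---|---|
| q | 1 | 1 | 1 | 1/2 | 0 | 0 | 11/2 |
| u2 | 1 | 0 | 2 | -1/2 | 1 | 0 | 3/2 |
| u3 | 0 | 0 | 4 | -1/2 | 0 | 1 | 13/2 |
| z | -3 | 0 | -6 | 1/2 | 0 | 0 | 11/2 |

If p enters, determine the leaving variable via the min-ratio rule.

Column p entries and ratios — q: (11/2)/1 = 11/2; u2: (3/2)/1 = 3/2; u3: 0 ≤ 0, skip.
Smallest ratio is 3/2 in the row of u2, so u2 leaves.

u2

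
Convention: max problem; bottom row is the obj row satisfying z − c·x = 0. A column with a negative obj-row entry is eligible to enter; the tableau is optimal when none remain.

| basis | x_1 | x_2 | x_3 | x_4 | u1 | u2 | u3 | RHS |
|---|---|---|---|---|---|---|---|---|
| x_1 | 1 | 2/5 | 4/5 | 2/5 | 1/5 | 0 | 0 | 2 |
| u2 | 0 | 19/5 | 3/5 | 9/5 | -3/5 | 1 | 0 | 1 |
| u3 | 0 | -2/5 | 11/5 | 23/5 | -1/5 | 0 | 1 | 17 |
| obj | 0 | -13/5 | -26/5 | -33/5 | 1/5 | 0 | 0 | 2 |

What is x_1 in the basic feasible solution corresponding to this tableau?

2

x_1 is basic (row 1); its value is the RHS of that row, 2.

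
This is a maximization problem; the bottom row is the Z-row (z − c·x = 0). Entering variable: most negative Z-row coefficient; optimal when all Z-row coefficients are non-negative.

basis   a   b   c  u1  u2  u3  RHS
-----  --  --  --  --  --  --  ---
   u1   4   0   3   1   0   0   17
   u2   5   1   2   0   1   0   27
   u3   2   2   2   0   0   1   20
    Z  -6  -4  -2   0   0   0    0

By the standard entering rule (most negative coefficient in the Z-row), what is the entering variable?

a

Negative Z-row entries: a: -6, b: -4, c: -2.
The most negative is -6 in column a, so a enters.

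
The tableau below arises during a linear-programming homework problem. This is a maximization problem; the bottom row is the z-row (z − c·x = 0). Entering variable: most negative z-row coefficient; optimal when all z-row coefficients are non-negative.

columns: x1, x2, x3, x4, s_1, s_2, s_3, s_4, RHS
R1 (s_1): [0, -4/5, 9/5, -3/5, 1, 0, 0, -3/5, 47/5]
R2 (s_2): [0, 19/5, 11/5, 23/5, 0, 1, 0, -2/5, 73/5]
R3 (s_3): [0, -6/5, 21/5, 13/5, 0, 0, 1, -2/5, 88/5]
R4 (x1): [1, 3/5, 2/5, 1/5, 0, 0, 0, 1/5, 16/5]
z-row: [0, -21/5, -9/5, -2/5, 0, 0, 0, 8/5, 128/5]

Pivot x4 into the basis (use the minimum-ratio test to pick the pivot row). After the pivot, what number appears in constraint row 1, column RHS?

Ratio test on column x4 — row 1: entry -3/5 ≤ 0; row 2: (73/5)/(23/5) = 73/23; row 3: (88/5)/(13/5) = 88/13; row 4: (16/5)/(1/5) = 16. Minimum is 73/23 at row 2 (s_2 leaves); pivot element 23/5.
Divide row 2 by 23/5; eliminate column x4 from the other rows.
Row 1 update in column RHS: 47/5 − (-3/5)·(73/23) = 260/23.

260/23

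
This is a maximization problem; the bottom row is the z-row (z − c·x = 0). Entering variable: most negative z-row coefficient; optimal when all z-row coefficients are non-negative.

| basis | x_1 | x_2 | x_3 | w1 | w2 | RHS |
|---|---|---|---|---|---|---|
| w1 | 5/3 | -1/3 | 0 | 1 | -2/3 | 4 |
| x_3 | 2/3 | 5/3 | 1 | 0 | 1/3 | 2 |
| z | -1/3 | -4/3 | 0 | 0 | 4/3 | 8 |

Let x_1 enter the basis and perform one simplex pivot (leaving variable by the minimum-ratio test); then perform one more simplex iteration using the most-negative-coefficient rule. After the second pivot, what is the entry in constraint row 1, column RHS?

Ratio test on column x_1 — row 1: 4/(5/3) = 12/5; row 2: 2/(2/3) = 3. Minimum is 12/5 at row 1 (w1 leaves); pivot element 5/3.
Divide row 1 by 5/3; eliminate column x_1 from the other rows.
Second iteration: most negative z-row entry is -7/5 in column x_2, so x_2 enters.
Ratio test on column x_2 — row 1: entry -1/5 ≤ 0; row 2: (2/5)/(9/5) = 2/9. Minimum is 2/9 at row 2 (x_3 leaves); pivot element 9/5.
Divide row 2 by 9/5; eliminate column x_2 from the other rows.
After both pivots, the entry at constraint row 1, column RHS is 22/9.

22/9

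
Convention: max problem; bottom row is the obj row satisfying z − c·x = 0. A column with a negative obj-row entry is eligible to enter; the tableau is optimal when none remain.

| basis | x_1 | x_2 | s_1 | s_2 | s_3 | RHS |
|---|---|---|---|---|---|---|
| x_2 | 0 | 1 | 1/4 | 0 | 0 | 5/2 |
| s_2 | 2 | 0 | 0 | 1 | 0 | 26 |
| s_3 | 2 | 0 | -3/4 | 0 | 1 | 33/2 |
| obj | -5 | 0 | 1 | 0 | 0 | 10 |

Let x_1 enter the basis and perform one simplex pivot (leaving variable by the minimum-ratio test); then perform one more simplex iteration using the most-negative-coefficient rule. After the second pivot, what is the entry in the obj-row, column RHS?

Ratio test on column x_1 — row 1: entry 0 ≤ 0; row 2: 26/2 = 13; row 3: (33/2)/2 = 33/4. Minimum is 33/4 at row 3 (s_3 leaves); pivot element 2.
Divide row 3 by 2; eliminate column x_1 from the other rows.
Second iteration: most negative obj-row entry is -7/8 in column s_1, so s_1 enters.
Ratio test on column s_1 — row 1: (5/2)/(1/4) = 10; row 2: (19/2)/(3/4) = 38/3; row 3: entry -3/8 ≤ 0. Minimum is 10 at row 1 (x_2 leaves); pivot element 1/4.
Divide row 1 by 1/4; eliminate column s_1 from the other rows.
After both pivots, the entry at the obj-row, column RHS is 60.

60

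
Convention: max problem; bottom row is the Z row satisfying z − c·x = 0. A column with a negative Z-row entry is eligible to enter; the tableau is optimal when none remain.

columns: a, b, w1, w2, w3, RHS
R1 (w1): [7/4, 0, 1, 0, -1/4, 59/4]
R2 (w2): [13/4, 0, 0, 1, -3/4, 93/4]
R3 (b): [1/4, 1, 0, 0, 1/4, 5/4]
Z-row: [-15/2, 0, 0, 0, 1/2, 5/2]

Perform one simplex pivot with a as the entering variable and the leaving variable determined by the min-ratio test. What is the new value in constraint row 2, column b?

-13

Ratio test on column a — row 1: (59/4)/(7/4) = 59/7; row 2: (93/4)/(13/4) = 93/13; row 3: (5/4)/(1/4) = 5. Minimum is 5 at row 3 (b leaves); pivot element 1/4.
Divide row 3 by 1/4; eliminate column a from the other rows.
Row 2 update in column b: 0 − (13/4)·4 = -13.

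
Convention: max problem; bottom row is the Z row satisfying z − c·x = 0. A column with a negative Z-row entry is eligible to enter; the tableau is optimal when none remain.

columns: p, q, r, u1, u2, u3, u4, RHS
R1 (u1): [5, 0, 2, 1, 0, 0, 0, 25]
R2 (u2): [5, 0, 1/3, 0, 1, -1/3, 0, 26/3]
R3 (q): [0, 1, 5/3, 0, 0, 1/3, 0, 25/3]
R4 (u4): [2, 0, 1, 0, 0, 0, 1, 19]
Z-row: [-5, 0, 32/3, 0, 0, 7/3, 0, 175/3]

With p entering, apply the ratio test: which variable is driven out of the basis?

Column p entries and ratios — u1: 25/5 = 5; u2: (26/3)/5 = 26/15; q: 0 ≤ 0, skip; u4: 19/2 = 19/2.
Smallest ratio is 26/15 in the row of u2, so u2 leaves.

u2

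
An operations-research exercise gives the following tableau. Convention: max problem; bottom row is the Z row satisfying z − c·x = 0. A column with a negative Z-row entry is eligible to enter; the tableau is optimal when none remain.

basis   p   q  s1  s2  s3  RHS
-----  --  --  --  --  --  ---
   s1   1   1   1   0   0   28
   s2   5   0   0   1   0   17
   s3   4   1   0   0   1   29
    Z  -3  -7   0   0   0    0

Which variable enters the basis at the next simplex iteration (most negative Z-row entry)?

Negative Z-row entries: p: -3, q: -7.
The most negative is -7 in column q, so q enters.

q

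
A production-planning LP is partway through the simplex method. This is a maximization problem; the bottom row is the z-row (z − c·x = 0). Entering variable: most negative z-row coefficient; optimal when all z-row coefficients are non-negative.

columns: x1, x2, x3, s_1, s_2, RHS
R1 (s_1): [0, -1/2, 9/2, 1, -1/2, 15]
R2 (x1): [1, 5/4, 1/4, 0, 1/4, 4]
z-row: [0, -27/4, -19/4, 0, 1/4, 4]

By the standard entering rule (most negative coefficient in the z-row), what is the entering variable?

x2

Negative z-row entries: x2: -27/4, x3: -19/4.
The most negative is -27/4 in column x2, so x2 enters.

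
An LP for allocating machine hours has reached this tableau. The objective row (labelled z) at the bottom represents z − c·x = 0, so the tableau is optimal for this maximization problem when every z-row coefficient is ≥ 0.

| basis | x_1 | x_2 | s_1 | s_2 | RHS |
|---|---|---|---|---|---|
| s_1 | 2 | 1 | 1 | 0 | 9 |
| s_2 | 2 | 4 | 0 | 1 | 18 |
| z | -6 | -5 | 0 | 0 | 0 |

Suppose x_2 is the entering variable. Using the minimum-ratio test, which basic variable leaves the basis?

s_2

Column x_2 entries and ratios — s_1: 9/1 = 9; s_2: 18/4 = 9/2.
Smallest ratio is 9/2 in the row of s_2, so s_2 leaves.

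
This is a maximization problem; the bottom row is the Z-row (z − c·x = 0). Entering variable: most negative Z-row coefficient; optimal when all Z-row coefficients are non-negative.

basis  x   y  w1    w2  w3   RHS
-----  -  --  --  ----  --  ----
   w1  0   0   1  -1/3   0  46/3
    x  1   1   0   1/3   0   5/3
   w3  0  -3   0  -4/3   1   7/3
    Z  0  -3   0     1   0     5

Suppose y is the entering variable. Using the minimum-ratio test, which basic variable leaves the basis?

x

Column y entries and ratios — w1: 0 ≤ 0, skip; x: (5/3)/1 = 5/3; w3: -3 ≤ 0, skip.
Smallest ratio is 5/3 in the row of x, so x leaves.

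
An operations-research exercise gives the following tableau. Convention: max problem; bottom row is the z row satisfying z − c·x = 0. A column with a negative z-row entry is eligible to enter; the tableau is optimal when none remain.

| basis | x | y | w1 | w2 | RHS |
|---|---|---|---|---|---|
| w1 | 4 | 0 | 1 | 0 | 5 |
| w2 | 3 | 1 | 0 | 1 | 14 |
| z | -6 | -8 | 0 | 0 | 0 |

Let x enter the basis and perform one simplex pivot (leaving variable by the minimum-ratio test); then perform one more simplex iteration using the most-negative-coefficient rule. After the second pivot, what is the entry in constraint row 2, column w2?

Ratio test on column x — row 1: 5/4 = 5/4; row 2: 14/3 = 14/3. Minimum is 5/4 at row 1 (w1 leaves); pivot element 4.
Divide row 1 by 4; eliminate column x from the other rows.
Second iteration: most negative z-row entry is -8 in column y, so y enters.
Ratio test on column y — row 1: entry 0 ≤ 0; row 2: (41/4)/1 = 41/4. Minimum is 41/4 at row 2 (w2 leaves); pivot element 1.
Divide row 2 by 1; eliminate column y from the other rows.
After both pivots, the entry at constraint row 2, column w2 is 1.

1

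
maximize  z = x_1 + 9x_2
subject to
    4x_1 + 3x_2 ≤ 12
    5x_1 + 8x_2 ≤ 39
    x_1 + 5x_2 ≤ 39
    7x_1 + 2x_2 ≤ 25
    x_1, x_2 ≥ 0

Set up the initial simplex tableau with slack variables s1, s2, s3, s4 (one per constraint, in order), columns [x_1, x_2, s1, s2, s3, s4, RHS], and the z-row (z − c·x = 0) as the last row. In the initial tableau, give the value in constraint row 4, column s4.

1

Slack s4 belongs to constraint 4; its column is the unit vector e_4, so the entry in row 4 is 1.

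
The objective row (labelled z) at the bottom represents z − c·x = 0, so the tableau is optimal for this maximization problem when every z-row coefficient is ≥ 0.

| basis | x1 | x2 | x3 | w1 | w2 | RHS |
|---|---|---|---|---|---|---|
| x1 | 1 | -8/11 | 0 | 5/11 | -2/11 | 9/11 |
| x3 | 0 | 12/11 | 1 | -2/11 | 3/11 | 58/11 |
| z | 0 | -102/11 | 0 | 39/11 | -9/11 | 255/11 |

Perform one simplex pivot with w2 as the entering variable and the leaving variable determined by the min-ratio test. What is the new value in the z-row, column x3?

3

Ratio test on column w2 — row 1: entry -2/11 ≤ 0; row 2: (58/11)/(3/11) = 58/3. Minimum is 58/3 at row 2 (x3 leaves); pivot element 3/11.
Divide row 2 by 3/11; eliminate column w2 from the other rows.
z-row update in column x3: 0 − (-9/11)·(11/3) = 3.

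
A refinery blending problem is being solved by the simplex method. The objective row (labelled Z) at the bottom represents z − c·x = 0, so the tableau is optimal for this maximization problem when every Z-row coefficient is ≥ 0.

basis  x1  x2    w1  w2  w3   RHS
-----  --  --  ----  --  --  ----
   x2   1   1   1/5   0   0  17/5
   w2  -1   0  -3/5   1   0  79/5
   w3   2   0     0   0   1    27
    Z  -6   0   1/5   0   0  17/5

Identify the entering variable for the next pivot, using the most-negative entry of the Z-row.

Negative Z-row entries: x1: -6.
The most negative is -6 in column x1, so x1 enters.

x1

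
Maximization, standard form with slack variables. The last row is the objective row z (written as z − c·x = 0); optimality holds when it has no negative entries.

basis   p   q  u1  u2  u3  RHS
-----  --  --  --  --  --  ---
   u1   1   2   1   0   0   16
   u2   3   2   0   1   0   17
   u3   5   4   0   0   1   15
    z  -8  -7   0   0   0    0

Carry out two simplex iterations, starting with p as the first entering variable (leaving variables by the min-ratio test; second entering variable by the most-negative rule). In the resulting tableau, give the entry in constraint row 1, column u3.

-1/2

Ratio test on column p — row 1: 16/1 = 16; row 2: 17/3 = 17/3; row 3: 15/5 = 3. Minimum is 3 at row 3 (u3 leaves); pivot element 5.
Divide row 3 by 5; eliminate column p from the other rows.
Second iteration: most negative z-row entry is -3/5 in column q, so q enters.
Ratio test on column q — row 1: 13/(6/5) = 65/6; row 2: entry -2/5 ≤ 0; row 3: 3/(4/5) = 15/4. Minimum is 15/4 at row 3 (p leaves); pivot element 4/5.
Divide row 3 by 4/5; eliminate column q from the other rows.
After both pivots, the entry at constraint row 1, column u3 is -1/2.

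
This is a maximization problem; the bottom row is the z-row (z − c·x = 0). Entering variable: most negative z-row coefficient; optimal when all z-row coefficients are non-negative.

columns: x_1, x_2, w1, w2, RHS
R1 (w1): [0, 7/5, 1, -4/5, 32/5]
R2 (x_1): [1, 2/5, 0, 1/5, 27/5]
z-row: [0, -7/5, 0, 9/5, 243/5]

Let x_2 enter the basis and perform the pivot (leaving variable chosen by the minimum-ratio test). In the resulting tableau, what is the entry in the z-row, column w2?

Ratio test on column x_2 — row 1: (32/5)/(7/5) = 32/7; row 2: (27/5)/(2/5) = 27/2. Minimum is 32/7 at row 1 (w1 leaves); pivot element 7/5.
Divide row 1 by 7/5; eliminate column x_2 from the other rows.
z-row update in column w2: 9/5 − (-7/5)·(-4/7) = 1.

1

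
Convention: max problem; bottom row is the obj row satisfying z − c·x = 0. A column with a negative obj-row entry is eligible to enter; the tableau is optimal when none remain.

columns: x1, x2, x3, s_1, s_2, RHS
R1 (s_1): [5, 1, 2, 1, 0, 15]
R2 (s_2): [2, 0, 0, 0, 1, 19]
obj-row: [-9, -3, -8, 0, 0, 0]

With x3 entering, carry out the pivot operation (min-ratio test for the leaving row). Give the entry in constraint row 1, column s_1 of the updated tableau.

1/2

Ratio test on column x3 — row 1: 15/2 = 15/2; row 2: entry 0 ≤ 0. Minimum is 15/2 at row 1 (s_1 leaves); pivot element 2.
Divide row 1 by 2; eliminate column x3 from the other rows.
In the new row 1, the s_1 entry is the old entry divided by the pivot: 1/2 = 1/2.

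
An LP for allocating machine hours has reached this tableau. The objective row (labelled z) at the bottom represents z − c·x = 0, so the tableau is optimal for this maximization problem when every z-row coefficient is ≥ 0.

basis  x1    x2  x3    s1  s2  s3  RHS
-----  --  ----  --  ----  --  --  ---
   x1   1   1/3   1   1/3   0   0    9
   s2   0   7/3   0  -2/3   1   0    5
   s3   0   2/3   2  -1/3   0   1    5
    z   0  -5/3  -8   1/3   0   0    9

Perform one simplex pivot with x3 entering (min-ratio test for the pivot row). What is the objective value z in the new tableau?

Ratio test on column x3 — row 1: 9/1 = 9; row 2: entry 0 ≤ 0; row 3: 5/2 = 5/2. Minimum is 5/2 at row 3 (s3 leaves); pivot element 2.
Pivot on row 3; the z-row RHS becomes 9 − (-8)·(5/2) = 29.

29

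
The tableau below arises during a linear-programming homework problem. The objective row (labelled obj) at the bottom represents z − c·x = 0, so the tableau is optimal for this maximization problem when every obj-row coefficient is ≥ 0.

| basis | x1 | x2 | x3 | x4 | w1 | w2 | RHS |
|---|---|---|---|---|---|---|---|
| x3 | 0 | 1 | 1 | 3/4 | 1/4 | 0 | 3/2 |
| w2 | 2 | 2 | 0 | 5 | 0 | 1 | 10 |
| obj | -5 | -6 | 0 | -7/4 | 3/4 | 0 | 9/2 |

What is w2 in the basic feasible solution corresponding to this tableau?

w2 is basic (row 2); its value is the RHS of that row, 10.

10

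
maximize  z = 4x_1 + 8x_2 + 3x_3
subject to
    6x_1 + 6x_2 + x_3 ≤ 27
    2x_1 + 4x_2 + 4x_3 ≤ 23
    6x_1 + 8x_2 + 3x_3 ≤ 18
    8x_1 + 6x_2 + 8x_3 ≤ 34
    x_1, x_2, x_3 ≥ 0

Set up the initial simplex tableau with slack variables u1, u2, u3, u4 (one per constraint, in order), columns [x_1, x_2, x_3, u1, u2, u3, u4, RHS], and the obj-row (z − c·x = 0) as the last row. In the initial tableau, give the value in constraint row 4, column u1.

0

Slack u1 belongs to constraint 1; its column is the unit vector e_1, so the entry in row 4 is 0.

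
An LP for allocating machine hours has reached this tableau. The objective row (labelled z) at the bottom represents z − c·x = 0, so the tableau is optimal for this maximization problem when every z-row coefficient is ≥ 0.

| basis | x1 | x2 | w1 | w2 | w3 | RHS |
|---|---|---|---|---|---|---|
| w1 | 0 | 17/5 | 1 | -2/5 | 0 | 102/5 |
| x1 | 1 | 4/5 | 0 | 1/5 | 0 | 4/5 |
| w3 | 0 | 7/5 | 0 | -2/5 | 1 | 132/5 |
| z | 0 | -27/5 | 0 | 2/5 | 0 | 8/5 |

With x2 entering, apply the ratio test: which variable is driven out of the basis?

Column x2 entries and ratios — w1: (102/5)/(17/5) = 6; x1: (4/5)/(4/5) = 1; w3: (132/5)/(7/5) = 132/7.
Smallest ratio is 1 in the row of x1, so x1 leaves.

x1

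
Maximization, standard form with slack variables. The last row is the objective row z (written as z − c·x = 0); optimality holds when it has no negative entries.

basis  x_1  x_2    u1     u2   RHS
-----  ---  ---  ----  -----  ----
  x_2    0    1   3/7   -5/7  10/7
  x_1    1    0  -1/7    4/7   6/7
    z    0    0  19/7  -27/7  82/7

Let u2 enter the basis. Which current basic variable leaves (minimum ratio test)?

x_1

Column u2 entries and ratios — x_2: -5/7 ≤ 0, skip; x_1: (6/7)/(4/7) = 3/2.
Smallest ratio is 3/2 in the row of x_1, so x_1 leaves.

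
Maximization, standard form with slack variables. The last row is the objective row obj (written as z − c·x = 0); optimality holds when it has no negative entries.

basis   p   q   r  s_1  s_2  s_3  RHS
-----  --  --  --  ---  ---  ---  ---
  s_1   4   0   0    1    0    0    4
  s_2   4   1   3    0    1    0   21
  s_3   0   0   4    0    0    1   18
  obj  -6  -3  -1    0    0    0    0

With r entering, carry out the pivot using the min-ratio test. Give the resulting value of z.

Ratio test on column r — row 1: entry 0 ≤ 0; row 2: 21/3 = 7; row 3: 18/4 = 9/2. Minimum is 9/2 at row 3 (s_3 leaves); pivot element 4.
Pivot on row 3; the obj-row RHS becomes 0 − (-1)·(9/2) = 9/2.

9/2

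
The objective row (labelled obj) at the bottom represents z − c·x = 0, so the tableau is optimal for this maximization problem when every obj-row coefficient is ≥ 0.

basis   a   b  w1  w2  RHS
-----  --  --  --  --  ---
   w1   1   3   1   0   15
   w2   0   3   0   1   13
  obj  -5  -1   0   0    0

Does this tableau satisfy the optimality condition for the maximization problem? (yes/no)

no

The obj-row has a negative entry -5 in column a, so it is not optimal.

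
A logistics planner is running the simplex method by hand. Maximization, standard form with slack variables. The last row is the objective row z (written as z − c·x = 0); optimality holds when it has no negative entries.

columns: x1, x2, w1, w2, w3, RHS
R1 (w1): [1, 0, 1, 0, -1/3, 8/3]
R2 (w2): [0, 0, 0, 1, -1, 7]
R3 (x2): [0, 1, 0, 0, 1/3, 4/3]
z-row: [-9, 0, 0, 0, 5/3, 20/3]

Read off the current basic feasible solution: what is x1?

0

x1 is not in the basis, so in the current basic feasible solution x1 = 0.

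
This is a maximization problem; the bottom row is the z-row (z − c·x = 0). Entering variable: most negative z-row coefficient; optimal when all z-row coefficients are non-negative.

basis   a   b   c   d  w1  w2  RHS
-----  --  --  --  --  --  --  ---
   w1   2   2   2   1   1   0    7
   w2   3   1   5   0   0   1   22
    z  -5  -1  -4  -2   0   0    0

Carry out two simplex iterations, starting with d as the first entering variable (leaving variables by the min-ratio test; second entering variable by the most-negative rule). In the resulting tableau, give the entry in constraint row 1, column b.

Ratio test on column d — row 1: 7/1 = 7; row 2: entry 0 ≤ 0. Minimum is 7 at row 1 (w1 leaves); pivot element 1.
Divide row 1 by 1; eliminate column d from the other rows.
Second iteration: most negative z-row entry is -1 in column a, so a enters.
Ratio test on column a — row 1: 7/2 = 7/2; row 2: 22/3 = 22/3. Minimum is 7/2 at row 1 (d leaves); pivot element 2.
Divide row 1 by 2; eliminate column a from the other rows.
After both pivots, the entry at constraint row 1, column b is 1.

1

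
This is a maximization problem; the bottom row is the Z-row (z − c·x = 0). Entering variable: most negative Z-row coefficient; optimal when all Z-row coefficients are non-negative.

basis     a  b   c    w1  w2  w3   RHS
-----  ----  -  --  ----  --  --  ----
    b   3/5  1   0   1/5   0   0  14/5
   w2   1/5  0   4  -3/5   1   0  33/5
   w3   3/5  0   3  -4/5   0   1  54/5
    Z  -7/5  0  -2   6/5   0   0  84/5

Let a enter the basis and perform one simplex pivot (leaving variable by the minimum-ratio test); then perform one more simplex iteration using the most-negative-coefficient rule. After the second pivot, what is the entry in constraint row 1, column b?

5/3

Ratio test on column a — row 1: (14/5)/(3/5) = 14/3; row 2: (33/5)/(1/5) = 33; row 3: (54/5)/(3/5) = 18. Minimum is 14/3 at row 1 (b leaves); pivot element 3/5.
Divide row 1 by 3/5; eliminate column a from the other rows.
Second iteration: most negative Z-row entry is -2 in column c, so c enters.
Ratio test on column c — row 1: entry 0 ≤ 0; row 2: (17/3)/4 = 17/12; row 3: 8/3 = 8/3. Minimum is 17/12 at row 2 (w2 leaves); pivot element 4.
Divide row 2 by 4; eliminate column c from the other rows.
After both pivots, the entry at constraint row 1, column b is 5/3.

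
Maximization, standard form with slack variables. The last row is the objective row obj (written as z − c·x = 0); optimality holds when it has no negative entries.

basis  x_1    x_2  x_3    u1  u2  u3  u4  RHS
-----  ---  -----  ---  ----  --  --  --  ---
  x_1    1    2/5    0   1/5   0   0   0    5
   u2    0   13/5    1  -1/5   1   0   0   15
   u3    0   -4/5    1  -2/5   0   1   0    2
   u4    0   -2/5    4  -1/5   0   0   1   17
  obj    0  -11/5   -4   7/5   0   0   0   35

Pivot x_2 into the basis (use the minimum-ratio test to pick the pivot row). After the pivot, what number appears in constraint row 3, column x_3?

Ratio test on column x_2 — row 1: 5/(2/5) = 25/2; row 2: 15/(13/5) = 75/13; row 3: entry -4/5 ≤ 0; row 4: entry -2/5 ≤ 0. Minimum is 75/13 at row 2 (u2 leaves); pivot element 13/5.
Divide row 2 by 13/5; eliminate column x_2 from the other rows.
Row 3 update in column x_3: 1 − (-4/5)·(5/13) = 17/13.

17/13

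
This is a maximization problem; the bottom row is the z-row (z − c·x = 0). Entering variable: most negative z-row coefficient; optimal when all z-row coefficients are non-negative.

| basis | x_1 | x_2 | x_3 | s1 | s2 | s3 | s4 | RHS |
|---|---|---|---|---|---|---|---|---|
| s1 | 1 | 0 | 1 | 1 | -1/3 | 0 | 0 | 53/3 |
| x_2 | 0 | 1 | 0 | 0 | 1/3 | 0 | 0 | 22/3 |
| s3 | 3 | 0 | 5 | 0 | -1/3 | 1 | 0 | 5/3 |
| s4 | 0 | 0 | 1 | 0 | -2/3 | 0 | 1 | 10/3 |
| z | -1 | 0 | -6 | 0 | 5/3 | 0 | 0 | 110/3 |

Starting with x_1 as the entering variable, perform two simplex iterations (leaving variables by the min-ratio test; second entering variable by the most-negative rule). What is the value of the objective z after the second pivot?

Ratio test on column x_1 — row 1: (53/3)/1 = 53/3; row 2: entry 0 ≤ 0; row 3: (5/3)/3 = 5/9; row 4: entry 0 ≤ 0. Minimum is 5/9 at row 3 (s3 leaves); pivot element 3.
Pivot on row 3; the z-row RHS becomes 110/3 − (-1)·(5/9) = 335/9.
Next entering variable (most negative z-row entry -13/3): x_3.
Ratio test on column x_3 — row 1: entry -2/3 ≤ 0; row 2: entry 0 ≤ 0; row 3: (5/9)/(5/3) = 1/3; row 4: (10/3)/1 = 10/3. Minimum is 1/3 at row 3 (x_1 leaves); pivot element 5/3.
After the second pivot the z-row RHS is 335/9 − (-13/3)·(1/3) = 116/3.

116/3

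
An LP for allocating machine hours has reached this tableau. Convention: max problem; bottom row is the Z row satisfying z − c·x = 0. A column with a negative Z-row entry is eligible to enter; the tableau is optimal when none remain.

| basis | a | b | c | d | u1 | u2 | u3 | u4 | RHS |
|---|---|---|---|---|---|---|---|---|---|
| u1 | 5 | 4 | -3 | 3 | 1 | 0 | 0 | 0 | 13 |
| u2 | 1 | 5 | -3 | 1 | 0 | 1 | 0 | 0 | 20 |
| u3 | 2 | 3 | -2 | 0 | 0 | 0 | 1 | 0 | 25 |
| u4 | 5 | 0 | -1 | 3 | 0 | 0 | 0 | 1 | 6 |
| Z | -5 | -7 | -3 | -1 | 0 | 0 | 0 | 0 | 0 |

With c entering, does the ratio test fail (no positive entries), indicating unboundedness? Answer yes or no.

Every constraint-row entry in column c is ≤ 0, so increasing c is unbounded.

yes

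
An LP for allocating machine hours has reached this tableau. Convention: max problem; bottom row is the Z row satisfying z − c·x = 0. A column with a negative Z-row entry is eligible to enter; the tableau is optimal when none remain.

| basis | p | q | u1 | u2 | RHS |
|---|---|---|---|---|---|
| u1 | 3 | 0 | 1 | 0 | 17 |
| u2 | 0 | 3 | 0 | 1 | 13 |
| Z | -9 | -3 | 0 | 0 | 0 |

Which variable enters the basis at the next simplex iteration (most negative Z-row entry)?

Negative Z-row entries: p: -9, q: -3.
The most negative is -9 in column p, so p enters.

p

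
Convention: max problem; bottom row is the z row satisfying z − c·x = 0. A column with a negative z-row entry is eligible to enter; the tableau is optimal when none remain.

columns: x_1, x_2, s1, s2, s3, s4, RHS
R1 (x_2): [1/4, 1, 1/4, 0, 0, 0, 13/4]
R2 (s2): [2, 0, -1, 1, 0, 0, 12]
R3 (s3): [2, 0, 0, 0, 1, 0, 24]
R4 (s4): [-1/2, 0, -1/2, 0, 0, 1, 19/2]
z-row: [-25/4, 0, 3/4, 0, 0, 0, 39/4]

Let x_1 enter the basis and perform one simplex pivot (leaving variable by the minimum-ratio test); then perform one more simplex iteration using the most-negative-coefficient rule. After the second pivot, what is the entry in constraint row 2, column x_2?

Ratio test on column x_1 — row 1: (13/4)/(1/4) = 13; row 2: 12/2 = 6; row 3: 24/2 = 12; row 4: entry -1/2 ≤ 0. Minimum is 6 at row 2 (s2 leaves); pivot element 2.
Divide row 2 by 2; eliminate column x_1 from the other rows.
Second iteration: most negative z-row entry is -19/8 in column s1, so s1 enters.
Ratio test on column s1 — row 1: (7/4)/(3/8) = 14/3; row 2: entry -1/2 ≤ 0; row 3: 12/1 = 12; row 4: entry -3/4 ≤ 0. Minimum is 14/3 at row 1 (x_2 leaves); pivot element 3/8.
Divide row 1 by 3/8; eliminate column s1 from the other rows.
After both pivots, the entry at constraint row 2, column x_2 is 4/3.

4/3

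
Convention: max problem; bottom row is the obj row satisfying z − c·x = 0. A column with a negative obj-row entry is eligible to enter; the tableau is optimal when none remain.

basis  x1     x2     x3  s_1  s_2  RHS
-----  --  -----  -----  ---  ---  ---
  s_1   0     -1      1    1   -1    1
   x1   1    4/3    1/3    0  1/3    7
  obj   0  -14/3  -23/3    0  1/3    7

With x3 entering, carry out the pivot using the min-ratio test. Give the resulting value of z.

44/3

Ratio test on column x3 — row 1: 1/1 = 1; row 2: 7/(1/3) = 21. Minimum is 1 at row 1 (s_1 leaves); pivot element 1.
Pivot on row 1; the obj-row RHS becomes 7 − (-23/3)·1 = 44/3.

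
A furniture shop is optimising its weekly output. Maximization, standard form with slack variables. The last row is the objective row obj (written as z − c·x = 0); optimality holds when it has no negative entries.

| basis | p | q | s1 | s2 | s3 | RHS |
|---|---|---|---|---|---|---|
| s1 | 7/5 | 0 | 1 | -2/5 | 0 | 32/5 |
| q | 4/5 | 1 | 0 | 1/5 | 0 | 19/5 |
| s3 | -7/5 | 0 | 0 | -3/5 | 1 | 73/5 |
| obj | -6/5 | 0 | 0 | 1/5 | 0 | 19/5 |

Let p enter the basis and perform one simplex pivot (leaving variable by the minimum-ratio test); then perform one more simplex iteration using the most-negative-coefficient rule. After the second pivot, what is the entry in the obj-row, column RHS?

Ratio test on column p — row 1: (32/5)/(7/5) = 32/7; row 2: (19/5)/(4/5) = 19/4; row 3: entry -7/5 ≤ 0. Minimum is 32/7 at row 1 (s1 leaves); pivot element 7/5.
Divide row 1 by 7/5; eliminate column p from the other rows.
Second iteration: most negative obj-row entry is -1/7 in column s2, so s2 enters.
Ratio test on column s2 — row 1: entry -2/7 ≤ 0; row 2: (1/7)/(3/7) = 1/3; row 3: entry -1 ≤ 0. Minimum is 1/3 at row 2 (q leaves); pivot element 3/7.
Divide row 2 by 3/7; eliminate column s2 from the other rows.
After both pivots, the entry at the obj-row, column RHS is 28/3.

28/3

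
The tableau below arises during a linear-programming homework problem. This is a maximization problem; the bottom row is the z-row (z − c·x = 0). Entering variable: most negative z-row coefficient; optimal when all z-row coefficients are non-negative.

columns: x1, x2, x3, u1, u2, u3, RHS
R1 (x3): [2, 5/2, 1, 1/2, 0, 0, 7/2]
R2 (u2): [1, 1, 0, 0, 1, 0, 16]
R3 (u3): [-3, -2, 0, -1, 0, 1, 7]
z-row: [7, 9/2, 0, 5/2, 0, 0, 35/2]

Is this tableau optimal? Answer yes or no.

yes

Every z-row coefficient is ≥ 0, so the tableau is optimal.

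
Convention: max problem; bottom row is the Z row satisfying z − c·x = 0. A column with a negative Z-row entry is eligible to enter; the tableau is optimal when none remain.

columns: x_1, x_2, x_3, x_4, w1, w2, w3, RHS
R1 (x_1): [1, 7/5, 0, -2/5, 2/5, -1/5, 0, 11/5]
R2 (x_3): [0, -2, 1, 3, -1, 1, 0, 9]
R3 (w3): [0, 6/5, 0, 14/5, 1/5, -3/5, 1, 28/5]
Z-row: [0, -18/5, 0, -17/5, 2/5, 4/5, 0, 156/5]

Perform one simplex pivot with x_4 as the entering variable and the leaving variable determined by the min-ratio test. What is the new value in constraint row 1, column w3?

Ratio test on column x_4 — row 1: entry -2/5 ≤ 0; row 2: 9/3 = 3; row 3: (28/5)/(14/5) = 2. Minimum is 2 at row 3 (w3 leaves); pivot element 14/5.
Divide row 3 by 14/5; eliminate column x_4 from the other rows.
Row 1 update in column w3: 0 − (-2/5)·(5/14) = 1/7.

1/7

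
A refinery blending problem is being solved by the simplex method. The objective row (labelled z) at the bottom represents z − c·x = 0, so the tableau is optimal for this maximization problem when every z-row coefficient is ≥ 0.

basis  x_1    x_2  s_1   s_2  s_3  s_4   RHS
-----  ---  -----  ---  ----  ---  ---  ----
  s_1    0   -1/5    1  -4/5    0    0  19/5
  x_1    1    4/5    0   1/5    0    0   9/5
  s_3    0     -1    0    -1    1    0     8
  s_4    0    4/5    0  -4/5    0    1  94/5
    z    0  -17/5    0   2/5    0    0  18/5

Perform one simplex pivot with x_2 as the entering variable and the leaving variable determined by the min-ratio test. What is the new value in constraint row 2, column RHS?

Ratio test on column x_2 — row 1: entry -1/5 ≤ 0; row 2: (9/5)/(4/5) = 9/4; row 3: entry -1 ≤ 0; row 4: (94/5)/(4/5) = 47/2. Minimum is 9/4 at row 2 (x_1 leaves); pivot element 4/5.
Divide row 2 by 4/5; eliminate column x_2 from the other rows.
In the new row 2, the RHS entry is the old entry divided by the pivot: (9/5)/(4/5) = 9/4.

9/4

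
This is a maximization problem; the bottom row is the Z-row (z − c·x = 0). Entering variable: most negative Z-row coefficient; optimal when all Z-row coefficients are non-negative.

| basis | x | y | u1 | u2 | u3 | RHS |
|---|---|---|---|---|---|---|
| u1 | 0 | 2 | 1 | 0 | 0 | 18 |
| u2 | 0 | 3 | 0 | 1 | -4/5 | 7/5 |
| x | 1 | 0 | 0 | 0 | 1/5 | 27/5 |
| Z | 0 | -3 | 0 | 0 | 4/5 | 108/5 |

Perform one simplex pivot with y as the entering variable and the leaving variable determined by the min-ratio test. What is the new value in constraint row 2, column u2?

1/3

Ratio test on column y — row 1: 18/2 = 9; row 2: (7/5)/3 = 7/15; row 3: entry 0 ≤ 0. Minimum is 7/15 at row 2 (u2 leaves); pivot element 3.
Divide row 2 by 3; eliminate column y from the other rows.
In the new row 2, the u2 entry is the old entry divided by the pivot: 1/3 = 1/3.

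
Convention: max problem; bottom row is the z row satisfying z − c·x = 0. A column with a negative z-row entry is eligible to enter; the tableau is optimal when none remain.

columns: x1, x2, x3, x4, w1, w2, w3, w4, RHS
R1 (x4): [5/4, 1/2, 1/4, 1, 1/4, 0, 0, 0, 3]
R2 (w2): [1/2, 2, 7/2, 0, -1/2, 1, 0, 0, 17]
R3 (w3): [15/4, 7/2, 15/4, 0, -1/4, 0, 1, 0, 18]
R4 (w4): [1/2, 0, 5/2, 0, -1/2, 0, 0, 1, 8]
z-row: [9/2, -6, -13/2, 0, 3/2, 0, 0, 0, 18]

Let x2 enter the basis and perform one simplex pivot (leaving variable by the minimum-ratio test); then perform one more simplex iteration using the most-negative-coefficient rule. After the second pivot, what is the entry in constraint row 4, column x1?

1/5

Ratio test on column x2 — row 1: 3/(1/2) = 6; row 2: 17/2 = 17/2; row 3: 18/(7/2) = 36/7; row 4: entry 0 ≤ 0. Minimum is 36/7 at row 3 (w3 leaves); pivot element 7/2.
Divide row 3 by 7/2; eliminate column x2 from the other rows.
Second iteration: most negative z-row entry is -1/14 in column x3, so x3 enters.
Ratio test on column x3 — row 1: entry -2/7 ≤ 0; row 2: (47/7)/(19/14) = 94/19; row 3: (36/7)/(15/14) = 24/5; row 4: 8/(5/2) = 16/5. Minimum is 16/5 at row 4 (w4 leaves); pivot element 5/2.
Divide row 4 by 5/2; eliminate column x3 from the other rows.
After both pivots, the entry at constraint row 4, column x1 is 1/5.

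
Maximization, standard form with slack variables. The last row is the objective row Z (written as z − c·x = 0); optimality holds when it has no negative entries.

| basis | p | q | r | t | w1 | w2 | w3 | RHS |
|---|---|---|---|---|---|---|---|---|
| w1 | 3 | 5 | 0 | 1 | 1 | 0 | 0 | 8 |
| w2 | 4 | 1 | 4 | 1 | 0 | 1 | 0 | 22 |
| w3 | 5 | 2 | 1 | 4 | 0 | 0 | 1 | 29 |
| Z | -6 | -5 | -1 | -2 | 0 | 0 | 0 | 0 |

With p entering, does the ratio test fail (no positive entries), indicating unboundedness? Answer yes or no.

no

Column p has positive entries in row(s) 1, 2, 3, so the ratio test bounds it — not unbounded.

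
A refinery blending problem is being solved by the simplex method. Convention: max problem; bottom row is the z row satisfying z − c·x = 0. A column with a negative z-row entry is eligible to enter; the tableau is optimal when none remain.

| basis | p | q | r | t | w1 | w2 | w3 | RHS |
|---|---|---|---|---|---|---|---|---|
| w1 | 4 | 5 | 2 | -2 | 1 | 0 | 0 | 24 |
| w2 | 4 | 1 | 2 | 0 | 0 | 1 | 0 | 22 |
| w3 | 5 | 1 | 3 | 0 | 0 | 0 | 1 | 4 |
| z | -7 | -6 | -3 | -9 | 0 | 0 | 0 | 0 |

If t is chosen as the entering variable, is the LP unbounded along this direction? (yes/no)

Every constraint-row entry in column t is ≤ 0, so increasing t is unbounded.

yes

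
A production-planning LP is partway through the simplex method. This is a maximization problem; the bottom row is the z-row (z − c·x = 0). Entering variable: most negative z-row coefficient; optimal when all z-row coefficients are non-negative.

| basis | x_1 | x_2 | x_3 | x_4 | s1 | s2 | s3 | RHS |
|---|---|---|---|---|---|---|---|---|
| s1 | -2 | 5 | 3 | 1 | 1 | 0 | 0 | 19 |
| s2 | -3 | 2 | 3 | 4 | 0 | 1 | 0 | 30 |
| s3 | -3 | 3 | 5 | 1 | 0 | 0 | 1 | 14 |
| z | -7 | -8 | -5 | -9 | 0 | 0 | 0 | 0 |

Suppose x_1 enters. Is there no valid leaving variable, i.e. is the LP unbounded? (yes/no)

Every constraint-row entry in column x_1 is ≤ 0, so increasing x_1 is unbounded.

yes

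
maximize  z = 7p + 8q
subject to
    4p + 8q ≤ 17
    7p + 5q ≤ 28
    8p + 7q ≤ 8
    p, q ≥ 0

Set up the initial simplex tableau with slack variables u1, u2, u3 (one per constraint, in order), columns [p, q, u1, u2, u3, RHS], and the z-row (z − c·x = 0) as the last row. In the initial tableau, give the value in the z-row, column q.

-8

The z-row carries the negated objective coefficients: the q entry is -8.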